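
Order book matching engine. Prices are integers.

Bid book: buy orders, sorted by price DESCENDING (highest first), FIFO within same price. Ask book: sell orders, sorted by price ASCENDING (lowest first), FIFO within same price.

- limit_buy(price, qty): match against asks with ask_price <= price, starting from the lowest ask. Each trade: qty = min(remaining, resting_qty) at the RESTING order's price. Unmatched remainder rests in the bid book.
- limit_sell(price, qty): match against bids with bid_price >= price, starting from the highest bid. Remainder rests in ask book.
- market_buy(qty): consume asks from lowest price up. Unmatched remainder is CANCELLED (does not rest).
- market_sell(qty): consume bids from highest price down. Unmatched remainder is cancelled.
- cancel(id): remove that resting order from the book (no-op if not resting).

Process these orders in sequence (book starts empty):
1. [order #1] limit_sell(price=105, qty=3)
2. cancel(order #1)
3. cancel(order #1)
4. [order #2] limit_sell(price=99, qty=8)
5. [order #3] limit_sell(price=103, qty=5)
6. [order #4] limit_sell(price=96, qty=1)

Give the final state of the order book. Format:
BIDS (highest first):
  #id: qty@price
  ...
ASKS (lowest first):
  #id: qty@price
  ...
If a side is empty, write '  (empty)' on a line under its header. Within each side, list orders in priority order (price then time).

After op 1 [order #1] limit_sell(price=105, qty=3): fills=none; bids=[-] asks=[#1:3@105]
After op 2 cancel(order #1): fills=none; bids=[-] asks=[-]
After op 3 cancel(order #1): fills=none; bids=[-] asks=[-]
After op 4 [order #2] limit_sell(price=99, qty=8): fills=none; bids=[-] asks=[#2:8@99]
After op 5 [order #3] limit_sell(price=103, qty=5): fills=none; bids=[-] asks=[#2:8@99 #3:5@103]
After op 6 [order #4] limit_sell(price=96, qty=1): fills=none; bids=[-] asks=[#4:1@96 #2:8@99 #3:5@103]

Answer: BIDS (highest first):
  (empty)
ASKS (lowest first):
  #4: 1@96
  #2: 8@99
  #3: 5@103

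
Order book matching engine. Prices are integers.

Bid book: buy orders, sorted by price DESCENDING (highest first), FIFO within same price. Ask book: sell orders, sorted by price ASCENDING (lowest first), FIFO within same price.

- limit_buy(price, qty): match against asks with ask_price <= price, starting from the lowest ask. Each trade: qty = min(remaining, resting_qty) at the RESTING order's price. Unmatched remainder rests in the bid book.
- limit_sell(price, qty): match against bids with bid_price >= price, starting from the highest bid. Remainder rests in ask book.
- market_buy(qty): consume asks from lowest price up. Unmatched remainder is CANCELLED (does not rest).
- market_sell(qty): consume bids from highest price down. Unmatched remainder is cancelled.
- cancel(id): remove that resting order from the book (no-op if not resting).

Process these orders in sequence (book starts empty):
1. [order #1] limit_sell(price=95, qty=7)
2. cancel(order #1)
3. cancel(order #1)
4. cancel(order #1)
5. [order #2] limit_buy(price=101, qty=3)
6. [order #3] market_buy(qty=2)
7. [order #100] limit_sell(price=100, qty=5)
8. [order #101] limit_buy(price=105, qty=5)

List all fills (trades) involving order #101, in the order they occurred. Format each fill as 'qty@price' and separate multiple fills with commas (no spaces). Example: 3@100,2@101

After op 1 [order #1] limit_sell(price=95, qty=7): fills=none; bids=[-] asks=[#1:7@95]
After op 2 cancel(order #1): fills=none; bids=[-] asks=[-]
After op 3 cancel(order #1): fills=none; bids=[-] asks=[-]
After op 4 cancel(order #1): fills=none; bids=[-] asks=[-]
After op 5 [order #2] limit_buy(price=101, qty=3): fills=none; bids=[#2:3@101] asks=[-]
After op 6 [order #3] market_buy(qty=2): fills=none; bids=[#2:3@101] asks=[-]
After op 7 [order #100] limit_sell(price=100, qty=5): fills=#2x#100:3@101; bids=[-] asks=[#100:2@100]
After op 8 [order #101] limit_buy(price=105, qty=5): fills=#101x#100:2@100; bids=[#101:3@105] asks=[-]

Answer: 2@100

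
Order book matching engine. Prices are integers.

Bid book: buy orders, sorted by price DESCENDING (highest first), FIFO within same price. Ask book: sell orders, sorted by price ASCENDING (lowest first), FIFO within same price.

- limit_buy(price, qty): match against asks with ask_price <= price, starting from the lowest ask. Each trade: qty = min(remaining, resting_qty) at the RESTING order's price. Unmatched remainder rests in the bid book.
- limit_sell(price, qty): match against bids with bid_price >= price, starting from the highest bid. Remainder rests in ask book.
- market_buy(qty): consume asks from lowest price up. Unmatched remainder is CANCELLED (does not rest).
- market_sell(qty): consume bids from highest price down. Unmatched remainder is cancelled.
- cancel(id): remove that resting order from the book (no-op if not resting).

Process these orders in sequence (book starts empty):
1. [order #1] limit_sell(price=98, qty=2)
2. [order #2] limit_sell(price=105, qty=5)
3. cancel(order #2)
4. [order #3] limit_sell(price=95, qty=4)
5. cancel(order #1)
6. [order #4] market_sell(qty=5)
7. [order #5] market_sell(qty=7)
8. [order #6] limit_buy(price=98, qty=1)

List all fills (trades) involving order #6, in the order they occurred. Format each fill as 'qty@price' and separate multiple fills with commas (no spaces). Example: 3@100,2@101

After op 1 [order #1] limit_sell(price=98, qty=2): fills=none; bids=[-] asks=[#1:2@98]
After op 2 [order #2] limit_sell(price=105, qty=5): fills=none; bids=[-] asks=[#1:2@98 #2:5@105]
After op 3 cancel(order #2): fills=none; bids=[-] asks=[#1:2@98]
After op 4 [order #3] limit_sell(price=95, qty=4): fills=none; bids=[-] asks=[#3:4@95 #1:2@98]
After op 5 cancel(order #1): fills=none; bids=[-] asks=[#3:4@95]
After op 6 [order #4] market_sell(qty=5): fills=none; bids=[-] asks=[#3:4@95]
After op 7 [order #5] market_sell(qty=7): fills=none; bids=[-] asks=[#3:4@95]
After op 8 [order #6] limit_buy(price=98, qty=1): fills=#6x#3:1@95; bids=[-] asks=[#3:3@95]

Answer: 1@95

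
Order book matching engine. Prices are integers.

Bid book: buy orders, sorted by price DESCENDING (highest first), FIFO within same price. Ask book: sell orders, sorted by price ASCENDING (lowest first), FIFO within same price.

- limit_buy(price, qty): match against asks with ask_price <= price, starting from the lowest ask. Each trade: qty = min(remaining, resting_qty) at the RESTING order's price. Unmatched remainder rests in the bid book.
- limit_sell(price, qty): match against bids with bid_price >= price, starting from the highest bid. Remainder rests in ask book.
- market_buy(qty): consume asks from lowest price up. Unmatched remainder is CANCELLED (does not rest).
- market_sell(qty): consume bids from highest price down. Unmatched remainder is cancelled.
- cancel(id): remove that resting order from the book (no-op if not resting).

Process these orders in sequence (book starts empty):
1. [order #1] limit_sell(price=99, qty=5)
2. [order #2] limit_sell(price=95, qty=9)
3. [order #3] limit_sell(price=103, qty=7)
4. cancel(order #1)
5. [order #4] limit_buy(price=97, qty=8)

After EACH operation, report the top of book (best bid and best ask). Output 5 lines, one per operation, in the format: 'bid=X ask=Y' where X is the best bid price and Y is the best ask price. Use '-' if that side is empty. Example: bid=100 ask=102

Answer: bid=- ask=99
bid=- ask=95
bid=- ask=95
bid=- ask=95
bid=- ask=95

Derivation:
After op 1 [order #1] limit_sell(price=99, qty=5): fills=none; bids=[-] asks=[#1:5@99]
After op 2 [order #2] limit_sell(price=95, qty=9): fills=none; bids=[-] asks=[#2:9@95 #1:5@99]
After op 3 [order #3] limit_sell(price=103, qty=7): fills=none; bids=[-] asks=[#2:9@95 #1:5@99 #3:7@103]
After op 4 cancel(order #1): fills=none; bids=[-] asks=[#2:9@95 #3:7@103]
After op 5 [order #4] limit_buy(price=97, qty=8): fills=#4x#2:8@95; bids=[-] asks=[#2:1@95 #3:7@103]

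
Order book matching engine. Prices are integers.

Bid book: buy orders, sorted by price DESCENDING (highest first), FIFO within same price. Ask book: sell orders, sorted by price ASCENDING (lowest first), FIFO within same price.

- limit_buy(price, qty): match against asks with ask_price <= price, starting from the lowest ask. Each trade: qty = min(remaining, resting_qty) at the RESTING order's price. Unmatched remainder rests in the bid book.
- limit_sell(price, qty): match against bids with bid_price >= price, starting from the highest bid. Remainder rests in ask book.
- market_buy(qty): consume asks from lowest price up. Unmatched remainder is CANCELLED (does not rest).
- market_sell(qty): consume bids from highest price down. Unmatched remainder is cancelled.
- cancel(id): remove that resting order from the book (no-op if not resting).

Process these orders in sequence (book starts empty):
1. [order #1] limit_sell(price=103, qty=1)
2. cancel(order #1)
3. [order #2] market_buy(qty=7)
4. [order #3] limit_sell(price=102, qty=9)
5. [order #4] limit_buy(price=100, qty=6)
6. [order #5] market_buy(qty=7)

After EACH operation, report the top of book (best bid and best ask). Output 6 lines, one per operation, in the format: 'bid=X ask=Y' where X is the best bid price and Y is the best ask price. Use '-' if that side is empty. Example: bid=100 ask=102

After op 1 [order #1] limit_sell(price=103, qty=1): fills=none; bids=[-] asks=[#1:1@103]
After op 2 cancel(order #1): fills=none; bids=[-] asks=[-]
After op 3 [order #2] market_buy(qty=7): fills=none; bids=[-] asks=[-]
After op 4 [order #3] limit_sell(price=102, qty=9): fills=none; bids=[-] asks=[#3:9@102]
After op 5 [order #4] limit_buy(price=100, qty=6): fills=none; bids=[#4:6@100] asks=[#3:9@102]
After op 6 [order #5] market_buy(qty=7): fills=#5x#3:7@102; bids=[#4:6@100] asks=[#3:2@102]

Answer: bid=- ask=103
bid=- ask=-
bid=- ask=-
bid=- ask=102
bid=100 ask=102
bid=100 ask=102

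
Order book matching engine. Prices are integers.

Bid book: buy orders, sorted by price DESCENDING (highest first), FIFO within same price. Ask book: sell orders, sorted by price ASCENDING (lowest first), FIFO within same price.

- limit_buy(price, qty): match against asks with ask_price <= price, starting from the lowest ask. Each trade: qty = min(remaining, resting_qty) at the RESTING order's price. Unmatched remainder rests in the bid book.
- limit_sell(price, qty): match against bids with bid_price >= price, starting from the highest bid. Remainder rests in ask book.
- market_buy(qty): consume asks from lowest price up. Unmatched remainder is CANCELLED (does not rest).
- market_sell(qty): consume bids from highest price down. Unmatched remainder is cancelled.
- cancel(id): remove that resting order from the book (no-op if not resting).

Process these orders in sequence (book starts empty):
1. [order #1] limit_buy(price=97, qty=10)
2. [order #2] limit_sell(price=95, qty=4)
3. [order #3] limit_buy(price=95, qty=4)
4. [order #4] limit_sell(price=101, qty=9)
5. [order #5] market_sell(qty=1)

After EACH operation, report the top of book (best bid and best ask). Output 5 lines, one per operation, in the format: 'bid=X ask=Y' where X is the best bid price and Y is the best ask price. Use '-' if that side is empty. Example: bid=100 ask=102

Answer: bid=97 ask=-
bid=97 ask=-
bid=97 ask=-
bid=97 ask=101
bid=97 ask=101

Derivation:
After op 1 [order #1] limit_buy(price=97, qty=10): fills=none; bids=[#1:10@97] asks=[-]
After op 2 [order #2] limit_sell(price=95, qty=4): fills=#1x#2:4@97; bids=[#1:6@97] asks=[-]
After op 3 [order #3] limit_buy(price=95, qty=4): fills=none; bids=[#1:6@97 #3:4@95] asks=[-]
After op 4 [order #4] limit_sell(price=101, qty=9): fills=none; bids=[#1:6@97 #3:4@95] asks=[#4:9@101]
After op 5 [order #5] market_sell(qty=1): fills=#1x#5:1@97; bids=[#1:5@97 #3:4@95] asks=[#4:9@101]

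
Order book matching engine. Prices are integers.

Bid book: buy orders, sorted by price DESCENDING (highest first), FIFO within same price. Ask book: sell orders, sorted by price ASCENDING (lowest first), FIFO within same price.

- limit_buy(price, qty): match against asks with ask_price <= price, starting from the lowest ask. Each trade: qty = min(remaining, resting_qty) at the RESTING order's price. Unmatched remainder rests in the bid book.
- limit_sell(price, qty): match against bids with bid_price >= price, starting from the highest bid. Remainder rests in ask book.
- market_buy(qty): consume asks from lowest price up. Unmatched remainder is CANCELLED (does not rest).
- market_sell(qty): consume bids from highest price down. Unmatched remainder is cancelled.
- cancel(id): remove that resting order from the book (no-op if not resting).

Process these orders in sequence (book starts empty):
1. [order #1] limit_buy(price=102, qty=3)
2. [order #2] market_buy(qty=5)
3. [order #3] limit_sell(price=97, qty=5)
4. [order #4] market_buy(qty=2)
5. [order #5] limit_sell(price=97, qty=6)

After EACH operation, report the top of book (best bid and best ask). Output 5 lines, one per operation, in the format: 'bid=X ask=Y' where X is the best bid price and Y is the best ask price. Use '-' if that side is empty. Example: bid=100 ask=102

After op 1 [order #1] limit_buy(price=102, qty=3): fills=none; bids=[#1:3@102] asks=[-]
After op 2 [order #2] market_buy(qty=5): fills=none; bids=[#1:3@102] asks=[-]
After op 3 [order #3] limit_sell(price=97, qty=5): fills=#1x#3:3@102; bids=[-] asks=[#3:2@97]
After op 4 [order #4] market_buy(qty=2): fills=#4x#3:2@97; bids=[-] asks=[-]
After op 5 [order #5] limit_sell(price=97, qty=6): fills=none; bids=[-] asks=[#5:6@97]

Answer: bid=102 ask=-
bid=102 ask=-
bid=- ask=97
bid=- ask=-
bid=- ask=97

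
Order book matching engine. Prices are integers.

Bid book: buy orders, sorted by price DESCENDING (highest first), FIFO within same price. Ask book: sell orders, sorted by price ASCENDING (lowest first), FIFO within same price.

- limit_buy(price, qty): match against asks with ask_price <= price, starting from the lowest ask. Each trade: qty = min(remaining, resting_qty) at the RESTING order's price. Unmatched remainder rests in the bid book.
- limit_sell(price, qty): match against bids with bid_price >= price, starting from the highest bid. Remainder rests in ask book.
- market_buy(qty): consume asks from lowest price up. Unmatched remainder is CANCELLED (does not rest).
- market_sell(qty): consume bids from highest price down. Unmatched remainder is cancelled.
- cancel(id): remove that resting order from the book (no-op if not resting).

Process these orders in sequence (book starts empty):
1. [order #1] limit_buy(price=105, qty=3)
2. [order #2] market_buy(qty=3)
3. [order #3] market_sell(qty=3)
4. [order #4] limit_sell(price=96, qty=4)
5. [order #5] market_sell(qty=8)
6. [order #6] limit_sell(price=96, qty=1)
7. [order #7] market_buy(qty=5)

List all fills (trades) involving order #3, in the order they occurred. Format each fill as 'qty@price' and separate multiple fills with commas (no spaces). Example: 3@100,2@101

After op 1 [order #1] limit_buy(price=105, qty=3): fills=none; bids=[#1:3@105] asks=[-]
After op 2 [order #2] market_buy(qty=3): fills=none; bids=[#1:3@105] asks=[-]
After op 3 [order #3] market_sell(qty=3): fills=#1x#3:3@105; bids=[-] asks=[-]
After op 4 [order #4] limit_sell(price=96, qty=4): fills=none; bids=[-] asks=[#4:4@96]
After op 5 [order #5] market_sell(qty=8): fills=none; bids=[-] asks=[#4:4@96]
After op 6 [order #6] limit_sell(price=96, qty=1): fills=none; bids=[-] asks=[#4:4@96 #6:1@96]
After op 7 [order #7] market_buy(qty=5): fills=#7x#4:4@96 #7x#6:1@96; bids=[-] asks=[-]

Answer: 3@105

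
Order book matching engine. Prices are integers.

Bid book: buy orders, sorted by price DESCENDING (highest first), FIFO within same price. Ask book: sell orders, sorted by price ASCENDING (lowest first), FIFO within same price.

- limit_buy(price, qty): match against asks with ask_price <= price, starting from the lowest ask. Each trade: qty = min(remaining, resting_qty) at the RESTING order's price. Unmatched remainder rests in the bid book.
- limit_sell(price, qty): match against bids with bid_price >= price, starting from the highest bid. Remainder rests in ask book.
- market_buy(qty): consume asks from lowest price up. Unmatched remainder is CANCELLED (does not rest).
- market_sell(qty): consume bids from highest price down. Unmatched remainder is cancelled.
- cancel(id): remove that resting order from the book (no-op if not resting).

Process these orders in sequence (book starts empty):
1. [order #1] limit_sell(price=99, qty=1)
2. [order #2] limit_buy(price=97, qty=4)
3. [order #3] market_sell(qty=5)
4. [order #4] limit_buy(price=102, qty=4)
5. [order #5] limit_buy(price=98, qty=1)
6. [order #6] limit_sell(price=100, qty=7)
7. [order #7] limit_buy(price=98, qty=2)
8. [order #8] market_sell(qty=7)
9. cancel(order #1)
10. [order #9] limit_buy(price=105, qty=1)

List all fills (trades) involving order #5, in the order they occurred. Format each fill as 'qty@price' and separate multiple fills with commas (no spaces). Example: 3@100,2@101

After op 1 [order #1] limit_sell(price=99, qty=1): fills=none; bids=[-] asks=[#1:1@99]
After op 2 [order #2] limit_buy(price=97, qty=4): fills=none; bids=[#2:4@97] asks=[#1:1@99]
After op 3 [order #3] market_sell(qty=5): fills=#2x#3:4@97; bids=[-] asks=[#1:1@99]
After op 4 [order #4] limit_buy(price=102, qty=4): fills=#4x#1:1@99; bids=[#4:3@102] asks=[-]
After op 5 [order #5] limit_buy(price=98, qty=1): fills=none; bids=[#4:3@102 #5:1@98] asks=[-]
After op 6 [order #6] limit_sell(price=100, qty=7): fills=#4x#6:3@102; bids=[#5:1@98] asks=[#6:4@100]
After op 7 [order #7] limit_buy(price=98, qty=2): fills=none; bids=[#5:1@98 #7:2@98] asks=[#6:4@100]
After op 8 [order #8] market_sell(qty=7): fills=#5x#8:1@98 #7x#8:2@98; bids=[-] asks=[#6:4@100]
After op 9 cancel(order #1): fills=none; bids=[-] asks=[#6:4@100]
After op 10 [order #9] limit_buy(price=105, qty=1): fills=#9x#6:1@100; bids=[-] asks=[#6:3@100]

Answer: 1@98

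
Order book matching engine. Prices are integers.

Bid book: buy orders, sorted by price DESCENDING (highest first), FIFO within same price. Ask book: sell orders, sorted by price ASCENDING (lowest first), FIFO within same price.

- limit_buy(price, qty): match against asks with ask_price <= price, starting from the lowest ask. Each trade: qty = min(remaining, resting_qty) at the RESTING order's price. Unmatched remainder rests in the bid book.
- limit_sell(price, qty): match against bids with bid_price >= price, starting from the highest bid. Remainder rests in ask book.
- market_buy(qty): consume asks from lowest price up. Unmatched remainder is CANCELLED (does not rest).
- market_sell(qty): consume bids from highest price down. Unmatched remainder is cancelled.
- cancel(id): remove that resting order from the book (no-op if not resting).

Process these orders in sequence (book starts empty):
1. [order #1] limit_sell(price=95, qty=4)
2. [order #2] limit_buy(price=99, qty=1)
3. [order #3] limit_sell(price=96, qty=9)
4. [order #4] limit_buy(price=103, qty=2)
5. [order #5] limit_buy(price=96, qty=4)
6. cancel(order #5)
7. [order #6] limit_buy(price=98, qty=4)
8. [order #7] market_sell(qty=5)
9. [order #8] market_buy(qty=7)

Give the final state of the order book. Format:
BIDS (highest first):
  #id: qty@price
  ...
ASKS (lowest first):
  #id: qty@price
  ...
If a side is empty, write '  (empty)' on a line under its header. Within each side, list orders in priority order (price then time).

Answer: BIDS (highest first):
  (empty)
ASKS (lowest first):
  (empty)

Derivation:
After op 1 [order #1] limit_sell(price=95, qty=4): fills=none; bids=[-] asks=[#1:4@95]
After op 2 [order #2] limit_buy(price=99, qty=1): fills=#2x#1:1@95; bids=[-] asks=[#1:3@95]
After op 3 [order #3] limit_sell(price=96, qty=9): fills=none; bids=[-] asks=[#1:3@95 #3:9@96]
After op 4 [order #4] limit_buy(price=103, qty=2): fills=#4x#1:2@95; bids=[-] asks=[#1:1@95 #3:9@96]
After op 5 [order #5] limit_buy(price=96, qty=4): fills=#5x#1:1@95 #5x#3:3@96; bids=[-] asks=[#3:6@96]
After op 6 cancel(order #5): fills=none; bids=[-] asks=[#3:6@96]
After op 7 [order #6] limit_buy(price=98, qty=4): fills=#6x#3:4@96; bids=[-] asks=[#3:2@96]
After op 8 [order #7] market_sell(qty=5): fills=none; bids=[-] asks=[#3:2@96]
After op 9 [order #8] market_buy(qty=7): fills=#8x#3:2@96; bids=[-] asks=[-]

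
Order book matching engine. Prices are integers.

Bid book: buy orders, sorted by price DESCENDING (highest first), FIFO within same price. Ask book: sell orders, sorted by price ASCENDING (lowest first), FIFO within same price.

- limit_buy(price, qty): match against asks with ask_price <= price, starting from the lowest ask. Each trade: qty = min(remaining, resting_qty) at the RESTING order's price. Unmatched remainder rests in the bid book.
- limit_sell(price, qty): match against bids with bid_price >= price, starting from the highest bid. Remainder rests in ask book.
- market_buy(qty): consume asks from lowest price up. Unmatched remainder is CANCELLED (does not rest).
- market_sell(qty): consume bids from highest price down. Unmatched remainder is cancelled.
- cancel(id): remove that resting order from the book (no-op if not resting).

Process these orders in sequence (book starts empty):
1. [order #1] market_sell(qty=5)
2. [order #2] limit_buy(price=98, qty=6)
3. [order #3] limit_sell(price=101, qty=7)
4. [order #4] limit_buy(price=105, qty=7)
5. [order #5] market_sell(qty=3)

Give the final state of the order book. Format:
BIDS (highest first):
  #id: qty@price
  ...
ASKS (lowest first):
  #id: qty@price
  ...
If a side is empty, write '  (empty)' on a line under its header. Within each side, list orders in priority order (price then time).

After op 1 [order #1] market_sell(qty=5): fills=none; bids=[-] asks=[-]
After op 2 [order #2] limit_buy(price=98, qty=6): fills=none; bids=[#2:6@98] asks=[-]
After op 3 [order #3] limit_sell(price=101, qty=7): fills=none; bids=[#2:6@98] asks=[#3:7@101]
After op 4 [order #4] limit_buy(price=105, qty=7): fills=#4x#3:7@101; bids=[#2:6@98] asks=[-]
After op 5 [order #5] market_sell(qty=3): fills=#2x#5:3@98; bids=[#2:3@98] asks=[-]

Answer: BIDS (highest first):
  #2: 3@98
ASKS (lowest first):
  (empty)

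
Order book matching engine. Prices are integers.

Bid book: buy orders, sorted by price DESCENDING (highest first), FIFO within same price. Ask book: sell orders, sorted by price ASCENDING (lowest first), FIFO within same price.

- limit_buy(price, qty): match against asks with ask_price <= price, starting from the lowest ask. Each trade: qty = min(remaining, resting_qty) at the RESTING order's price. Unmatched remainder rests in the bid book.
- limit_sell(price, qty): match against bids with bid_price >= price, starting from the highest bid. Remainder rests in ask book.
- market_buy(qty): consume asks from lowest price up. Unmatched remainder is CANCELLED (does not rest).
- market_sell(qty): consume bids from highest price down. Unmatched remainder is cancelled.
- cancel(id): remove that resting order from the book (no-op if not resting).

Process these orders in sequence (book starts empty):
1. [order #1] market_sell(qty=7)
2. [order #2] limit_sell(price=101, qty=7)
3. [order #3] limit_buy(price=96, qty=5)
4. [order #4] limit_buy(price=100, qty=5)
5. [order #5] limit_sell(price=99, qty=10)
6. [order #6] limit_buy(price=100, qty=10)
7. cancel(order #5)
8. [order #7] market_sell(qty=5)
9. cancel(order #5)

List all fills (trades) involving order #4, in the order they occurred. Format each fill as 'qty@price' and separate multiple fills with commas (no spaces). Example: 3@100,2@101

Answer: 5@100

Derivation:
After op 1 [order #1] market_sell(qty=7): fills=none; bids=[-] asks=[-]
After op 2 [order #2] limit_sell(price=101, qty=7): fills=none; bids=[-] asks=[#2:7@101]
After op 3 [order #3] limit_buy(price=96, qty=5): fills=none; bids=[#3:5@96] asks=[#2:7@101]
After op 4 [order #4] limit_buy(price=100, qty=5): fills=none; bids=[#4:5@100 #3:5@96] asks=[#2:7@101]
After op 5 [order #5] limit_sell(price=99, qty=10): fills=#4x#5:5@100; bids=[#3:5@96] asks=[#5:5@99 #2:7@101]
After op 6 [order #6] limit_buy(price=100, qty=10): fills=#6x#5:5@99; bids=[#6:5@100 #3:5@96] asks=[#2:7@101]
After op 7 cancel(order #5): fills=none; bids=[#6:5@100 #3:5@96] asks=[#2:7@101]
After op 8 [order #7] market_sell(qty=5): fills=#6x#7:5@100; bids=[#3:5@96] asks=[#2:7@101]
After op 9 cancel(order #5): fills=none; bids=[#3:5@96] asks=[#2:7@101]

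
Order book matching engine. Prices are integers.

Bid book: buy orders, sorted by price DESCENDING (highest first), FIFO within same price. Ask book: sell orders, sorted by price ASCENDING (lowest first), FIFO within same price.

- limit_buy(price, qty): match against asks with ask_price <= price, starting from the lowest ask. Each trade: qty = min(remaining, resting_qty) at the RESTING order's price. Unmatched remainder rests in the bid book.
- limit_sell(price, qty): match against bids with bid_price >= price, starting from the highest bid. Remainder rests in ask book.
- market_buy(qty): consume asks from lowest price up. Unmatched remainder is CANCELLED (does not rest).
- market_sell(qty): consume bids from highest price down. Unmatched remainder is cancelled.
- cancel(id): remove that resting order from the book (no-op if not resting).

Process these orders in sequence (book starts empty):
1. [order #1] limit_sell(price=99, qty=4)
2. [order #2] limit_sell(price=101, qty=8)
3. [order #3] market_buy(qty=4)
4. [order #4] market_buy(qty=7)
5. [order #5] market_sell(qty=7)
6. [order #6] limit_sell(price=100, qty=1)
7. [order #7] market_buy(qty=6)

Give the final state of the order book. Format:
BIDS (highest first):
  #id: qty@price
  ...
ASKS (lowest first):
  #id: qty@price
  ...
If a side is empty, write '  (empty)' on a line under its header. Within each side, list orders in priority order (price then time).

After op 1 [order #1] limit_sell(price=99, qty=4): fills=none; bids=[-] asks=[#1:4@99]
After op 2 [order #2] limit_sell(price=101, qty=8): fills=none; bids=[-] asks=[#1:4@99 #2:8@101]
After op 3 [order #3] market_buy(qty=4): fills=#3x#1:4@99; bids=[-] asks=[#2:8@101]
After op 4 [order #4] market_buy(qty=7): fills=#4x#2:7@101; bids=[-] asks=[#2:1@101]
After op 5 [order #5] market_sell(qty=7): fills=none; bids=[-] asks=[#2:1@101]
After op 6 [order #6] limit_sell(price=100, qty=1): fills=none; bids=[-] asks=[#6:1@100 #2:1@101]
After op 7 [order #7] market_buy(qty=6): fills=#7x#6:1@100 #7x#2:1@101; bids=[-] asks=[-]

Answer: BIDS (highest first):
  (empty)
ASKS (lowest first):
  (empty)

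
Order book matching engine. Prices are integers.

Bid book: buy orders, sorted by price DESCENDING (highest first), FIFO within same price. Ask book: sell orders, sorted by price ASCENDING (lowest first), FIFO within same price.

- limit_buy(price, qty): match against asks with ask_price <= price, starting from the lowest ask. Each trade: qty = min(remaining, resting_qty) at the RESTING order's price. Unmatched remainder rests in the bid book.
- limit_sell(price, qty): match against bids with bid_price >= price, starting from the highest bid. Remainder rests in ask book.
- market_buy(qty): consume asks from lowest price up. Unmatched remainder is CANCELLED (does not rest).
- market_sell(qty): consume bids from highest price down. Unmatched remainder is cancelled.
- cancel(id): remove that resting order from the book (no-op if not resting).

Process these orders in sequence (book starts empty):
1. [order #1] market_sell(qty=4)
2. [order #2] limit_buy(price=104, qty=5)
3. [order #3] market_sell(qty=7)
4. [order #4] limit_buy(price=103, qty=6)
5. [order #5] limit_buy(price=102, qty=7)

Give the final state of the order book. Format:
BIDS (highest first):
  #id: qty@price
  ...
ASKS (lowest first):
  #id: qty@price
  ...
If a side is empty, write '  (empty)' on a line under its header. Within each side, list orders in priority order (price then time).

After op 1 [order #1] market_sell(qty=4): fills=none; bids=[-] asks=[-]
After op 2 [order #2] limit_buy(price=104, qty=5): fills=none; bids=[#2:5@104] asks=[-]
After op 3 [order #3] market_sell(qty=7): fills=#2x#3:5@104; bids=[-] asks=[-]
After op 4 [order #4] limit_buy(price=103, qty=6): fills=none; bids=[#4:6@103] asks=[-]
After op 5 [order #5] limit_buy(price=102, qty=7): fills=none; bids=[#4:6@103 #5:7@102] asks=[-]

Answer: BIDS (highest first):
  #4: 6@103
  #5: 7@102
ASKS (lowest first):
  (empty)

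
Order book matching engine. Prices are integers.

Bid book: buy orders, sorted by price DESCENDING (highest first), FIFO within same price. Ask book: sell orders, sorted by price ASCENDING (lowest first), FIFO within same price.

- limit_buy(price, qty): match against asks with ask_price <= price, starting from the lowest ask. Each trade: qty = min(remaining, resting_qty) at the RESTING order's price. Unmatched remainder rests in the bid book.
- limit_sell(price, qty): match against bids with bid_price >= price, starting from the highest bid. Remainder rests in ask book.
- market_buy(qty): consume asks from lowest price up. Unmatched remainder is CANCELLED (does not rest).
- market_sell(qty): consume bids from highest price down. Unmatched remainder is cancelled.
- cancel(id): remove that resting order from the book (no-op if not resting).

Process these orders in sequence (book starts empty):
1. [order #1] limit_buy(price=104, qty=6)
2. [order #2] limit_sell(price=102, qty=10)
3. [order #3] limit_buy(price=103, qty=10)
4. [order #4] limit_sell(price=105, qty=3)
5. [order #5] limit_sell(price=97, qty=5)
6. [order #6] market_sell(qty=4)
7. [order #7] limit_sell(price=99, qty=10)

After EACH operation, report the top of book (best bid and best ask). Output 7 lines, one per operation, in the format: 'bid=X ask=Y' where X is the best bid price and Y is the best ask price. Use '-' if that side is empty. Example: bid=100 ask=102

Answer: bid=104 ask=-
bid=- ask=102
bid=103 ask=-
bid=103 ask=105
bid=103 ask=105
bid=- ask=105
bid=- ask=99

Derivation:
After op 1 [order #1] limit_buy(price=104, qty=6): fills=none; bids=[#1:6@104] asks=[-]
After op 2 [order #2] limit_sell(price=102, qty=10): fills=#1x#2:6@104; bids=[-] asks=[#2:4@102]
After op 3 [order #3] limit_buy(price=103, qty=10): fills=#3x#2:4@102; bids=[#3:6@103] asks=[-]
After op 4 [order #4] limit_sell(price=105, qty=3): fills=none; bids=[#3:6@103] asks=[#4:3@105]
After op 5 [order #5] limit_sell(price=97, qty=5): fills=#3x#5:5@103; bids=[#3:1@103] asks=[#4:3@105]
After op 6 [order #6] market_sell(qty=4): fills=#3x#6:1@103; bids=[-] asks=[#4:3@105]
After op 7 [order #7] limit_sell(price=99, qty=10): fills=none; bids=[-] asks=[#7:10@99 #4:3@105]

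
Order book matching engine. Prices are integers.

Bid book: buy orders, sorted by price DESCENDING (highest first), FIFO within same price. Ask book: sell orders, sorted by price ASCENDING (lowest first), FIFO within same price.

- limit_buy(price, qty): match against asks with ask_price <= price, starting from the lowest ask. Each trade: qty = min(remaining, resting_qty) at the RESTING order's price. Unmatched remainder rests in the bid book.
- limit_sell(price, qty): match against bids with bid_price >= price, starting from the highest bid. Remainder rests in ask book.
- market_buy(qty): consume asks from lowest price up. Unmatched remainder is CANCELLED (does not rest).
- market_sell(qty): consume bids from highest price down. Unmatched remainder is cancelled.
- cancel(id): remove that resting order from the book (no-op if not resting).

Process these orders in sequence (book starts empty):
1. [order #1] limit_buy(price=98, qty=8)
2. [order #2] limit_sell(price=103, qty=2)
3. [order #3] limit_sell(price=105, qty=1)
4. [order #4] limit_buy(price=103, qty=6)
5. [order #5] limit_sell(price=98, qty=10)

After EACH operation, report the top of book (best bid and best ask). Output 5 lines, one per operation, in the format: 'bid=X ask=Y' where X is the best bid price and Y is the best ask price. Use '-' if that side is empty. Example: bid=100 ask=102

Answer: bid=98 ask=-
bid=98 ask=103
bid=98 ask=103
bid=103 ask=105
bid=98 ask=105

Derivation:
After op 1 [order #1] limit_buy(price=98, qty=8): fills=none; bids=[#1:8@98] asks=[-]
After op 2 [order #2] limit_sell(price=103, qty=2): fills=none; bids=[#1:8@98] asks=[#2:2@103]
After op 3 [order #3] limit_sell(price=105, qty=1): fills=none; bids=[#1:8@98] asks=[#2:2@103 #3:1@105]
After op 4 [order #4] limit_buy(price=103, qty=6): fills=#4x#2:2@103; bids=[#4:4@103 #1:8@98] asks=[#3:1@105]
After op 5 [order #5] limit_sell(price=98, qty=10): fills=#4x#5:4@103 #1x#5:6@98; bids=[#1:2@98] asks=[#3:1@105]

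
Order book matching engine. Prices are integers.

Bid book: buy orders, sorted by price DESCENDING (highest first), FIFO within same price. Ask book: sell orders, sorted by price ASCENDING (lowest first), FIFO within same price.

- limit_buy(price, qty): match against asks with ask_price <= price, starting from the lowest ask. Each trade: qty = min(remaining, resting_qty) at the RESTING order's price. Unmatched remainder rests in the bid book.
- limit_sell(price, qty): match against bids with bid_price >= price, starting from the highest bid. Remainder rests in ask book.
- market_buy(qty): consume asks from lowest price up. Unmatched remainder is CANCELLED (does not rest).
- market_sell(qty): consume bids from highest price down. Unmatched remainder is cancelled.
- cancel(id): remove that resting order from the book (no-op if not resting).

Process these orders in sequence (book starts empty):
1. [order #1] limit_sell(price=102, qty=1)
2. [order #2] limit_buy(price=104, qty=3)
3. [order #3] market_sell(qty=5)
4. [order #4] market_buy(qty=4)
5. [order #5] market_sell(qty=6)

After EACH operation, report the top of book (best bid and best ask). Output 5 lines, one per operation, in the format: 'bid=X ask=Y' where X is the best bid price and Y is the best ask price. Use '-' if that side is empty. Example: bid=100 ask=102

After op 1 [order #1] limit_sell(price=102, qty=1): fills=none; bids=[-] asks=[#1:1@102]
After op 2 [order #2] limit_buy(price=104, qty=3): fills=#2x#1:1@102; bids=[#2:2@104] asks=[-]
After op 3 [order #3] market_sell(qty=5): fills=#2x#3:2@104; bids=[-] asks=[-]
After op 4 [order #4] market_buy(qty=4): fills=none; bids=[-] asks=[-]
After op 5 [order #5] market_sell(qty=6): fills=none; bids=[-] asks=[-]

Answer: bid=- ask=102
bid=104 ask=-
bid=- ask=-
bid=- ask=-
bid=- ask=-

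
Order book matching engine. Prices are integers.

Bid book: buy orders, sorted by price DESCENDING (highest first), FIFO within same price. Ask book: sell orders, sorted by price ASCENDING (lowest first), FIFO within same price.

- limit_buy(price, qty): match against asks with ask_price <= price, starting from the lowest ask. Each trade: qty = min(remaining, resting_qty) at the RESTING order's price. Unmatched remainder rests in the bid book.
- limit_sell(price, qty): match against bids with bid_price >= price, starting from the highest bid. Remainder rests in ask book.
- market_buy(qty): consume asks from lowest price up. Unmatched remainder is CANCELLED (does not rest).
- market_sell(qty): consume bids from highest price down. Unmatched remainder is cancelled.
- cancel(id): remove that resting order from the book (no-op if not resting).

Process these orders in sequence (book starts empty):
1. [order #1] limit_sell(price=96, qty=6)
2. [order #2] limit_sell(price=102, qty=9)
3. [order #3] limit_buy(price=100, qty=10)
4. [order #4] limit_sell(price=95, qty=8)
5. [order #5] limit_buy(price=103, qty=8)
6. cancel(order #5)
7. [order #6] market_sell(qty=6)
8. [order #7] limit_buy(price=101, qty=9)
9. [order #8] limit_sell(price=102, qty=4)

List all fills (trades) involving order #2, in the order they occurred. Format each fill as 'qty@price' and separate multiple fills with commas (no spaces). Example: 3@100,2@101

Answer: 4@102

Derivation:
After op 1 [order #1] limit_sell(price=96, qty=6): fills=none; bids=[-] asks=[#1:6@96]
After op 2 [order #2] limit_sell(price=102, qty=9): fills=none; bids=[-] asks=[#1:6@96 #2:9@102]
After op 3 [order #3] limit_buy(price=100, qty=10): fills=#3x#1:6@96; bids=[#3:4@100] asks=[#2:9@102]
After op 4 [order #4] limit_sell(price=95, qty=8): fills=#3x#4:4@100; bids=[-] asks=[#4:4@95 #2:9@102]
After op 5 [order #5] limit_buy(price=103, qty=8): fills=#5x#4:4@95 #5x#2:4@102; bids=[-] asks=[#2:5@102]
After op 6 cancel(order #5): fills=none; bids=[-] asks=[#2:5@102]
After op 7 [order #6] market_sell(qty=6): fills=none; bids=[-] asks=[#2:5@102]
After op 8 [order #7] limit_buy(price=101, qty=9): fills=none; bids=[#7:9@101] asks=[#2:5@102]
After op 9 [order #8] limit_sell(price=102, qty=4): fills=none; bids=[#7:9@101] asks=[#2:5@102 #8:4@102]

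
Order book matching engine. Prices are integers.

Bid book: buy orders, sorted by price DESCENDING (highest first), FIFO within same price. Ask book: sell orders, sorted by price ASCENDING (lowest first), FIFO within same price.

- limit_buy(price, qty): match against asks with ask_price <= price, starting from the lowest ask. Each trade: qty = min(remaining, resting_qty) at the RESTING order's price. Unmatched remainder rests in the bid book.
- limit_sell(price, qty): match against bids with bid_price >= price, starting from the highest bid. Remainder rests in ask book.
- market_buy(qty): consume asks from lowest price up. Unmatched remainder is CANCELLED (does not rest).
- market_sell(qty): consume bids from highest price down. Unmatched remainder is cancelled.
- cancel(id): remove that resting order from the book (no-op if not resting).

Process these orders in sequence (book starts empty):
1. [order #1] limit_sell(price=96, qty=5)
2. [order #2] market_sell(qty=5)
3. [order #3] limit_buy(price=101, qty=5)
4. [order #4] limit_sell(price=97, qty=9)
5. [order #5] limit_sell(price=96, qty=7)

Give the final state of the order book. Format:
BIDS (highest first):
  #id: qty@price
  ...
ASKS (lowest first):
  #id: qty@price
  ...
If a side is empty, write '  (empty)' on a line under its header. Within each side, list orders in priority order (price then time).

After op 1 [order #1] limit_sell(price=96, qty=5): fills=none; bids=[-] asks=[#1:5@96]
After op 2 [order #2] market_sell(qty=5): fills=none; bids=[-] asks=[#1:5@96]
After op 3 [order #3] limit_buy(price=101, qty=5): fills=#3x#1:5@96; bids=[-] asks=[-]
After op 4 [order #4] limit_sell(price=97, qty=9): fills=none; bids=[-] asks=[#4:9@97]
After op 5 [order #5] limit_sell(price=96, qty=7): fills=none; bids=[-] asks=[#5:7@96 #4:9@97]

Answer: BIDS (highest first):
  (empty)
ASKS (lowest first):
  #5: 7@96
  #4: 9@97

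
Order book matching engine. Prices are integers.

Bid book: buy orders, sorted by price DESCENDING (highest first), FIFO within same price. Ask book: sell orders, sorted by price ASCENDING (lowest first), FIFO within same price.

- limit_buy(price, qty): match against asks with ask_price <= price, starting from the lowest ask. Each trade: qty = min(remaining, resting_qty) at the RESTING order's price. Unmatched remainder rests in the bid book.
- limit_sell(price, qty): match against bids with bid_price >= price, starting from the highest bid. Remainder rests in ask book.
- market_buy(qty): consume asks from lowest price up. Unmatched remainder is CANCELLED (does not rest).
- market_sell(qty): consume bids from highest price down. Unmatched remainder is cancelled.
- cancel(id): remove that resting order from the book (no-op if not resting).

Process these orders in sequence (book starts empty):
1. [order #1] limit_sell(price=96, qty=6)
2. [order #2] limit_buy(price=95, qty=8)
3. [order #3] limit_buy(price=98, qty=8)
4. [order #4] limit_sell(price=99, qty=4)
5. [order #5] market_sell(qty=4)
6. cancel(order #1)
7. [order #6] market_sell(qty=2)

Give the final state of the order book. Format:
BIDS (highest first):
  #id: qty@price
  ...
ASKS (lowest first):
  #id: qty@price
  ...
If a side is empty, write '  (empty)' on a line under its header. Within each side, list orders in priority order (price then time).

After op 1 [order #1] limit_sell(price=96, qty=6): fills=none; bids=[-] asks=[#1:6@96]
After op 2 [order #2] limit_buy(price=95, qty=8): fills=none; bids=[#2:8@95] asks=[#1:6@96]
After op 3 [order #3] limit_buy(price=98, qty=8): fills=#3x#1:6@96; bids=[#3:2@98 #2:8@95] asks=[-]
After op 4 [order #4] limit_sell(price=99, qty=4): fills=none; bids=[#3:2@98 #2:8@95] asks=[#4:4@99]
After op 5 [order #5] market_sell(qty=4): fills=#3x#5:2@98 #2x#5:2@95; bids=[#2:6@95] asks=[#4:4@99]
After op 6 cancel(order #1): fills=none; bids=[#2:6@95] asks=[#4:4@99]
After op 7 [order #6] market_sell(qty=2): fills=#2x#6:2@95; bids=[#2:4@95] asks=[#4:4@99]

Answer: BIDS (highest first):
  #2: 4@95
ASKS (lowest first):
  #4: 4@99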